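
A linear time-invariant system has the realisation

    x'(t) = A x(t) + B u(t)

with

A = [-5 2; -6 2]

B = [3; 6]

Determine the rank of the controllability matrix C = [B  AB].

AB = [[-3], [-6]]
Controllability matrix C = [B  AB] = [[3, -3], [6, -6]]
Every column of C is a scalar multiple of column 1 = [3, 6] (multipliers 1, -1), so the columns span a one-dimensional space.
C ≠ 0, hence rank(C) = 1.
rank(C) = 1 < n = 2, so the pair (A, B) is not completely controllable.

1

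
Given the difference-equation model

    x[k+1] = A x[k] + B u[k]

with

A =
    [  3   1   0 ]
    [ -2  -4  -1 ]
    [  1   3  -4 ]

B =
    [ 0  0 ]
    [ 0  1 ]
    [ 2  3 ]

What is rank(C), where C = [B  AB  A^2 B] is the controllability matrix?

AB = [[0, 1], [-2, -7], [-8, -9]]
A^2B = [[-2, -4], [16, 35], [26, 16]]
Controllability matrix C = [B  AB  A^2B] = [[0, 0, 0, 1, -2, -4], [0, 1, -2, -7, 16, 35], [2, 3, -8, -9, 26, 16]]
Take the 3×3 submatrix of C formed by columns 1, 2, 4: [[0, 0, 1], [0, 1, -7], [2, 3, -9]]. Its determinant is 0·(1·(-9) - (-7)·3) - 0·(0·(-9) - (-7)·2) + 1·(0·3 - 1·2) = 0·12 - 0·14 + 1·(-2) = -2 ≠ 0.
So rank(C) ≥ 3; since C has 3 rows, rank(C) = 3.
rank(C) = 3 = n, so the pair (A, B) is completely controllable.

3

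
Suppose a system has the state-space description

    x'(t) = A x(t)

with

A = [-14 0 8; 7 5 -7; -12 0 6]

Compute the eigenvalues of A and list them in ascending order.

det(sI - A) = s^3 - (tr A)s^2 + (M11 + M22 + M33)s - det A, where Mii is the 2×2 principal minor of A obtained by deleting row i and column i.
tr A = (-14) + 5 + 6 = -3; M11 = 5·6 - (-7)·0 = 30 - 0 = 30; M22 = (-14)·6 - 8·(-12) = -84 - (-96) = 12; M33 = (-14)·5 - 0·7 = -70 - 0 = -70; sum of minors = -28.
det A = (-14)·(5·6 - (-7)·0) - 0·(7·6 - (-7)·(-12)) + 8·(7·0 - 5·(-12)) = (-14)·30 - 0·(-42) + 8·60 = 60.
So p(s) = det(sI - A) = s^3 + 3s^2 - 28s - 60.
Rational-root test: any integer root divides -60. Testing small divisors, s = -2 works: p(-2) = -8 + 12 + 56 + (-60) = 0, so (s + 2) is a factor.
Dividing, p(s) = (s + 2)(s^2 + s - 30).
Factor s^2 + s - 30: two numbers with sum -1 and product -30 are 5 and -6, so s^2 + s - 30 = (s - 5)(s + 6).
Hence p(s) = (s - 5) (s + 2) (s + 6), with roots -6, -2, 5.
At least one eigenvalue has non-negative real part, so the system is not asymptotically stable.

-6, -2, 5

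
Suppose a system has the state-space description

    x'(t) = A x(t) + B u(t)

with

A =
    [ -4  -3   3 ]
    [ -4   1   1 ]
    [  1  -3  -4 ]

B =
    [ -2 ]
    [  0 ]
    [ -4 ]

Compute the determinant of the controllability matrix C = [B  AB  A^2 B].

2808

AB = [[-4], [4], [14]]
A^2B = [[46], [34], [-72]]
Controllability matrix C = [B  AB  A^2B] = [[-2, -4, 46], [0, 4, 34], [-4, 14, -72]]
Expanding along the first row, det(C) = (-2)·(4·(-72) - 34·14) - (-4)·(0·(-72) - 34·(-4)) + 46·(0·14 - 4·(-4)) = (-2)·(-764) - (-4)·136 + 46·16 = 2808
Since det(C) ≠ 0, rank(C) = 3 and the system is completely controllable.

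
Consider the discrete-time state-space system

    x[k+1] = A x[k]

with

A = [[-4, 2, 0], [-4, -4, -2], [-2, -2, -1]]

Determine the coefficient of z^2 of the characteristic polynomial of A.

Expand det(zI - A) for the 3×3 matrix.
p(z) = z^3 + 9z^2 + 28z.
(Check: constant term = det(-A) = (-1)^3 det A = 0; coefficient of z^2 = -tr A = 9.)
The coefficient of z^2 is 9.

9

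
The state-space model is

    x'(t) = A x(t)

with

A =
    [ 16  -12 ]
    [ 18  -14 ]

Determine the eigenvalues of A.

-2, 4

det(sI - A) = s^2 - (tr A)s + det A, with tr A = 16 + (-14) = 2 and det A = 16·(-14) - (-12)·18 = -224 - (-216) = -8.
So p(s) = det(sI - A) = s^2 - 2s - 8.
Factor s^2 - 2s - 8: two numbers with sum 2 and product -8 are 4 and -2, so s^2 - 2s - 8 = (s - 4)(s + 2).
Hence p(s) = (s - 4) (s + 2), with roots -2, 4.
At least one eigenvalue has non-negative real part, so the system is not asymptotically stable.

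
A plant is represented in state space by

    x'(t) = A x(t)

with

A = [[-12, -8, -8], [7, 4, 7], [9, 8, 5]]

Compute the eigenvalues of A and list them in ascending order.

det(sI - A) = s^3 - (tr A)s^2 + (M11 + M22 + M33)s - det A, where Mii is the 2×2 principal minor of A obtained by deleting row i and column i.
tr A = (-12) + 4 + 5 = -3; M11 = 4·5 - 7·8 = 20 - 56 = -36; M22 = (-12)·5 - (-8)·9 = -60 - (-72) = 12; M33 = (-12)·4 - (-8)·7 = -48 - (-56) = 8; sum of minors = -16.
det A = (-12)·(4·5 - 7·8) - (-8)·(7·5 - 7·9) + (-8)·(7·8 - 4·9) = (-12)·(-36) - (-8)·(-28) + (-8)·20 = 48.
So p(s) = det(sI - A) = s^3 + 3s^2 - 16s - 48.
Rational-root test: any integer root divides -48. Testing small divisors, s = -3 works: p(-3) = -27 + 27 + 48 + (-48) = 0, so (s + 3) is a factor.
Dividing, p(s) = (s + 3)(s^2 - 16).
Factor s^2 - 16: two numbers with sum 0 and product -16 are 4 and -4, so s^2 - 16 = (s - 4)(s + 4).
Hence p(s) = (s - 4) (s + 3) (s + 4), with roots -4, -3, 4.
At least one eigenvalue has non-negative real part, so the system is not asymptotically stable.

-4, -3, 4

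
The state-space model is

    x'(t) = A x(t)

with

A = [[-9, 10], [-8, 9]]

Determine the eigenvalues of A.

det(sI - A) = s^2 - (tr A)s + det A, with tr A = (-9) + 9 = 0 and det A = (-9)·9 - 10·(-8) = -81 - (-80) = -1.
So p(s) = det(sI - A) = s^2 - 1.
Factor s^2 - 1: two numbers with sum 0 and product -1 are 1 and -1, so s^2 - 1 = (s - 1)(s + 1).
Hence p(s) = (s - 1) (s + 1), with roots -1, 1.
At least one eigenvalue has non-negative real part, so the system is not asymptotically stable.

-1, 1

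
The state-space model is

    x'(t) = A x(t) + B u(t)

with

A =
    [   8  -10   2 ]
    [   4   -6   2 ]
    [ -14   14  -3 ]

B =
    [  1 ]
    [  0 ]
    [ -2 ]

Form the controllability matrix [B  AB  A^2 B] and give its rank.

1

AB = [[4], [0], [-8]]
A^2B = [[16], [0], [-32]]
Controllability matrix C = [B  AB  A^2B] = [[1, 4, 16], [0, 0, 0], [-2, -8, -32]]
Every column of C is a scalar multiple of column 1 = [1, 0, -2] (multipliers 1, 4, 16), so the columns span a one-dimensional space.
C ≠ 0, hence rank(C) = 1.
rank(C) = 1 < n = 3, so the pair (A, B) is not completely controllable.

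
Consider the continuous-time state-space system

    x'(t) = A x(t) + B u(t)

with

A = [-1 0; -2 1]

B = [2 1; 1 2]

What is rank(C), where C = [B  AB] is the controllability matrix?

2

AB = [[-2, -1], [-3, 0]]
Controllability matrix C = [B  AB] = [[2, 1, -2, -1], [1, 2, -3, 0]]
Take the 2×2 submatrix of C formed by columns 1, 2: [[2, 1], [1, 2]]. Its determinant is 2·2 - 1·1 = 4 - 1 = 3 ≠ 0.
So rank(C) ≥ 2; since C has 2 rows, rank(C) = 2.
rank(C) = 2 = n, so the pair (A, B) is completely controllable.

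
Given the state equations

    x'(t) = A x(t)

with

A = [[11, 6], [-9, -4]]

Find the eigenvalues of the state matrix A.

2, 5

det(sI - A) = s^2 - (tr A)s + det A, with tr A = 11 + (-4) = 7 and det A = 11·(-4) - 6·(-9) = -44 - (-54) = 10.
So p(s) = det(sI - A) = s^2 - 7s + 10.
Factor s^2 - 7s + 10: two numbers with sum 7 and product 10 are 5 and 2, so s^2 - 7s + 10 = (s - 5)(s - 2).
Hence p(s) = (s - 5) (s - 2), with roots 2, 5.
At least one eigenvalue has non-negative real part, so the system is not asymptotically stable.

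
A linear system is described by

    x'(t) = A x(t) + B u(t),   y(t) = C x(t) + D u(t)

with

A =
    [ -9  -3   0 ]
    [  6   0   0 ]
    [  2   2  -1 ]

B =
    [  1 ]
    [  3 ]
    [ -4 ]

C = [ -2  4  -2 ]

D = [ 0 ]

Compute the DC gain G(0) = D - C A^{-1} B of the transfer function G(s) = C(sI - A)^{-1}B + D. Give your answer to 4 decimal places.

11.0000

G(0) = C(-A)^{-1}B + D = -C A^{-1} B + D.
det A = -18, so A^{-1} = (1/-18)·adj(A) = [[0, 1/6, 0], [-1/3, -1/2, 0], [-2/3, -2/3, -1]]
A^{-1} B = [1/2, -11/6, 4/3]^T
C A^{-1} B = -11
G(0) = D - C A^{-1} B = 0 - (-11) = 11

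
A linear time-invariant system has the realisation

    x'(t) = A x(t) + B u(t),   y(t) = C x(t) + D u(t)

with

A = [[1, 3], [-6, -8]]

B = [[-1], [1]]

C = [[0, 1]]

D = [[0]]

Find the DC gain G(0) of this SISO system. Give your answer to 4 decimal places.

G(0) = C(-A)^{-1}B + D = -C A^{-1} B + D.
det A = 10, so A^{-1} = (1/10)·adj(A) = [[-4/5, -3/10], [3/5, 1/10]]
A^{-1} B = [1/2, -1/2]^T
C A^{-1} B = -1/2
G(0) = D - C A^{-1} B = 0 - (-1/2) = 1/2 ≈ 0.5000

0.5000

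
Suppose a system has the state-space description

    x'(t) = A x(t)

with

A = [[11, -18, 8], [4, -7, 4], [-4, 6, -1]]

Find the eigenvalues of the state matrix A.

-1, 1, 3

det(sI - A) = s^3 - (tr A)s^2 + (M11 + M22 + M33)s - det A, where Mii is the 2×2 principal minor of A obtained by deleting row i and column i.
tr A = 11 + (-7) + (-1) = 3; M11 = (-7)·(-1) - 4·6 = 7 - 24 = -17; M22 = 11·(-1) - 8·(-4) = -11 - (-32) = 21; M33 = 11·(-7) - (-18)·4 = -77 - (-72) = -5; sum of minors = -1.
det A = 11·((-7)·(-1) - 4·6) - (-18)·(4·(-1) - 4·(-4)) + 8·(4·6 - (-7)·(-4)) = 11·(-17) - (-18)·12 + 8·(-4) = -3.
So p(s) = det(sI - A) = s^3 - 3s^2 - s + 3.
Rational-root test: any integer root divides 3. Testing small divisors, s = -1 works: p(-1) = -1 + (-3) + 1 + 3 = 0, so (s + 1) is a factor.
Dividing, p(s) = (s + 1)(s^2 - 4s + 3).
Factor s^2 - 4s + 3: two numbers with sum 4 and product 3 are 3 and 1, so s^2 - 4s + 3 = (s - 3)(s - 1).
Hence p(s) = (s - 3) (s - 1) (s + 1), with roots -1, 1, 3.
At least one eigenvalue has non-negative real part, so the system is not asymptotically stable.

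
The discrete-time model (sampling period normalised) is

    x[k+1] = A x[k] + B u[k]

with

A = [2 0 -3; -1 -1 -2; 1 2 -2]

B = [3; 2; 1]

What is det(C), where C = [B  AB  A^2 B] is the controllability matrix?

486

AB = [[3], [-7], [5]]
A^2B = [[-9], [-6], [-21]]
Controllability matrix C = [B  AB  A^2B] = [[3, 3, -9], [2, -7, -6], [1, 5, -21]]
Expanding along the first row, det(C) = 3·((-7)·(-21) - (-6)·5) - 3·(2·(-21) - (-6)·1) + (-9)·(2·5 - (-7)·1) = 3·177 - 3·(-36) + (-9)·17 = 486
Since det(C) ≠ 0, rank(C) = 3 and the system is completely controllable.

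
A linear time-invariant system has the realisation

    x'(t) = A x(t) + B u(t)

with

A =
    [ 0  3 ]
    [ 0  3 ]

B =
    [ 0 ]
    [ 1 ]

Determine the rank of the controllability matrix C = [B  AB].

2

AB = [[3], [3]]
Controllability matrix C = [B  AB] = [[0, 3], [1, 3]]
det(C) = 0·3 - 3·1 = 0 - 3 = -3 ≠ 0, so rank(C) = 2.
rank(C) = 2 = n, so the pair (A, B) is completely controllable.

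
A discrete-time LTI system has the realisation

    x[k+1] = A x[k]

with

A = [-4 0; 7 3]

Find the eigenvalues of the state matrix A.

det(zI - A) = z^2 - (tr A)z + det A, with tr A = (-4) + 3 = -1 and det A = (-4)·3 - 0·7 = -12 - 0 = -12.
So p(z) = det(zI - A) = z^2 + z - 12.
Factor z^2 + z - 12: two numbers with sum -1 and product -12 are 3 and -4, so z^2 + z - 12 = (z - 3)(z + 4).
Hence p(z) = (z - 3) (z + 4), with roots -4, 3.

-4, 3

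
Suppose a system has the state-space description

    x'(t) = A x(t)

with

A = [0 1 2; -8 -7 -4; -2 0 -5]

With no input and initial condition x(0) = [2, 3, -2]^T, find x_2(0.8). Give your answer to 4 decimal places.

det(sI - A) = s^3 - (tr A)s^2 + (M11 + M22 + M33)s - det A, where Mii is the 2×2 principal minor of A obtained by deleting row i and column i.
tr A = 0 + (-7) + (-5) = -12; M11 = (-7)·(-5) - (-4)·0 = 35 - 0 = 35; M22 = 0·(-5) - 2·(-2) = 0 - (-4) = 4; M33 = 0·(-7) - 1·(-8) = 0 - (-8) = 8; sum of minors = 47.
det A = 0·((-7)·(-5) - (-4)·0) - 1·((-8)·(-5) - (-4)·(-2)) + 2·((-8)·0 - (-7)·(-2)) = 0·35 - 1·32 + 2·(-14) = -60.
So p(s) = det(sI - A) = s^3 + 12s^2 + 47s + 60.
Rational-root test: any integer root divides 60. Testing small divisors, s = -3 works: p(-3) = -27 + 108 + (-141) + 60 = 0, so (s + 3) is a factor.
Dividing, p(s) = (s + 3)(s^2 + 9s + 20).
Factor s^2 + 9s + 20: two numbers with sum -9 and product 20 are -4 and -5, so s^2 + 9s + 20 = (s + 4)(s + 5).
Hence p(s) = (s + 3) (s + 4) (s + 5), with roots -5, -4, -3.
The eigenvalues -5, -4, -3 are distinct and real, so A is diagonalisable and x(t) = e^{At} x(0) = V diag(e^{λ_i t}) V^{-1} x(0), where the columns of V are the eigenvectors.
λ = -5: A - (-5)I = [[5, 1, 2], [-8, -2, -4], [-2, 0, 0]]. v must be orthogonal to every row; (row 1) × (row 2) = [0, 4, -2], so take v_1 = [0, 2, -1]^T.
λ = -4: A - (-4)I = [[4, 1, 2], [-8, -3, -4], [-2, 0, -1]]. v must be orthogonal to every row; (row 1) × (row 2) = [2, 0, -4], so take v_2 = [1, 0, -2]^T.
λ = -3: A - (-3)I = [[3, 1, 2], [-8, -4, -4], [-2, 0, -2]]. v must be orthogonal to every row; (row 1) × (row 2) = [4, -4, -4], so take v_3 = [1, -1, -1]^T.
V = [v_1 v_2 v_3] = [[0, 1, 1], [2, 0, -1], [-1, -2, -1]] has det V = -1, so V^{-1} = adj(V)/det V = [[2, 1, 1], [-3, -1, -2], [4, 1, 2]].
Modal coordinates z(0) = V^{-1} x(0): 2·2 + 1·3 + 1·(-2) = 5; (-3)·2 + (-1)·3 + (-2)·(-2) = -5; 4·2 + 1·3 + 2·(-2) = 7; so z(0) = [5, -5, 7]^T.
x_2(t) = Σ_i (v_i)_2 · z_i(0) · e^{λ_i t} (row 2 of V times the modal terms).
x_2(0.8) = 2·5·e^{-5·0.8} + 0·(-5)·e^{-4·0.8} + (-1)·7·e^{-3·0.8} = 10·0.018316 + 0·0.040762 + (-7)·0.090718 = -0.4519.

-0.4519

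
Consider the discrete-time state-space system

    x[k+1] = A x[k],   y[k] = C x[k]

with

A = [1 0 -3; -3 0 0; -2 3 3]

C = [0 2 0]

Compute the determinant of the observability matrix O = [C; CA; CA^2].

216

CA = [[-6, 0, 0]]
CA^2 = [[-6, 0, 18]]
Observability matrix O = [C; CA; CA^2] = [[0, 2, 0], [-6, 0, 0], [-6, 0, 18]]
Expanding along the first row, det(O) = 0·(0·18 - 0·0) - 2·((-6)·18 - 0·(-6)) + 0·((-6)·0 - 0·(-6)) = 0·0 - 2·(-108) + 0·0 = 216
Since det(O) ≠ 0, rank(O) = 3 and the system is completely observable.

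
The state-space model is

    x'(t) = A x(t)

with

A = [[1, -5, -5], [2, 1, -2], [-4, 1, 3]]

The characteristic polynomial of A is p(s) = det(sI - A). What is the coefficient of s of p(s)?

Expand det(sI - A) for the 3×3 matrix.
p(s) = s^3 - 5s^2 - s + 35.
(Check: constant term = det(-A) = (-1)^3 det A = 35; coefficient of s^2 = -tr A = -5.)
The coefficient of s is -1.

-1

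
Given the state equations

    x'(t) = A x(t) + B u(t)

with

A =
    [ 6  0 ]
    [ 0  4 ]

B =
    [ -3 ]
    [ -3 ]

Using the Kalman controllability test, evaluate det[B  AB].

-18

AB = [[-18], [-12]]
Controllability matrix C = [B  AB] = [[-3, -18], [-3, -12]]
det(C) = (-3)·(-12) - (-18)·(-3) = 36 - 54 = -18
Since det(C) ≠ 0, rank(C) = 2 and the system is completely controllable.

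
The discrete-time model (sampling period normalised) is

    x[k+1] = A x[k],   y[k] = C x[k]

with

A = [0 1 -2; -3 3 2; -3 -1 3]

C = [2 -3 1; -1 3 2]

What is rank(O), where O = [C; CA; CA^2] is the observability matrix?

3

CA = [[6, -8, -7], [-15, 6, 14]]
CA^2 = [[45, -11, -49], [-60, -11, 84]]
Observability matrix O = [C; CA; CA^2] = [[2, -3, 1], [-1, 3, 2], [6, -8, -7], [-15, 6, 14], [45, -11, -49], [-60, -11, 84]]
Take the 3×3 submatrix of O formed by rows 1, 2, 3: [[2, -3, 1], [-1, 3, 2], [6, -8, -7]]. Its determinant is 2·(3·(-7) - 2·(-8)) - (-3)·((-1)·(-7) - 2·6) + 1·((-1)·(-8) - 3·6) = 2·(-5) - (-3)·(-5) + 1·(-10) = -35 ≠ 0.
So rank(O) ≥ 3; since O has 3 columns, rank(O) = 3.
rank(O) = 3 = n, so the pair (A, C) is completely observable.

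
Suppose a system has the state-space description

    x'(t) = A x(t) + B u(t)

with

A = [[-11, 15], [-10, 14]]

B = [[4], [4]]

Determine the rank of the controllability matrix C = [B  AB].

AB = [[16], [16]]
Controllability matrix C = [B  AB] = [[4, 16], [4, 16]]
Every column of C is a scalar multiple of column 1 = [4, 4] (multipliers 1, 4), so the columns span a one-dimensional space.
C ≠ 0, hence rank(C) = 1.
rank(C) = 1 < n = 2, so the pair (A, B) is not completely controllable.

1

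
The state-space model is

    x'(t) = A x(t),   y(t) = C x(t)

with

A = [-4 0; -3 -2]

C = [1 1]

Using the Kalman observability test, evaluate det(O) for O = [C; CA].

5

CA = [[-7, -2]]
Observability matrix O = [C; CA] = [[1, 1], [-7, -2]]
det(O) = 1·(-2) - 1·(-7) = -2 - (-7) = 5
Since det(O) ≠ 0, rank(O) = 2 and the system is completely observable.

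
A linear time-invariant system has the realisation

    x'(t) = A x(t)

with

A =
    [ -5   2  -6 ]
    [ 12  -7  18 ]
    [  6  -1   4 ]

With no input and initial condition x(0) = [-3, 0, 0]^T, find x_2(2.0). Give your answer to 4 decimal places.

det(sI - A) = s^3 - (tr A)s^2 + (M11 + M22 + M33)s - det A, where Mii is the 2×2 principal minor of A obtained by deleting row i and column i.
tr A = (-5) + (-7) + 4 = -8; M11 = (-7)·4 - 18·(-1) = -28 - (-18) = -10; M22 = (-5)·4 - (-6)·6 = -20 - (-36) = 16; M33 = (-5)·(-7) - 2·12 = 35 - 24 = 11; sum of minors = 17.
det A = (-5)·((-7)·4 - 18·(-1)) - 2·(12·4 - 18·6) + (-6)·(12·(-1) - (-7)·6) = (-5)·(-10) - 2·(-60) + (-6)·30 = -10.
So p(s) = det(sI - A) = s^3 + 8s^2 + 17s + 10.
Rational-root test: any integer root divides 10. Testing small divisors, s = -1 works: p(-1) = -1 + 8 + (-17) + 10 = 0, so (s + 1) is a factor.
Dividing, p(s) = (s + 1)(s^2 + 7s + 10).
Factor s^2 + 7s + 10: two numbers with sum -7 and product 10 are -2 and -5, so s^2 + 7s + 10 = (s + 2)(s + 5).
Hence p(s) = (s + 1) (s + 2) (s + 5), with roots -5, -2, -1.
The eigenvalues -5, -2, -1 are distinct and real, so A is diagonalisable and x(t) = e^{At} x(0) = V diag(e^{λ_i t}) V^{-1} x(0), where the columns of V are the eigenvectors.
λ = -5: A - (-5)I = [[0, 2, -6], [12, -2, 18], [6, -1, 9]]. v must be orthogonal to every row; (row 1) × (row 2) = [24, -72, -24], so take v_1 = [1, -3, -1]^T.
λ = -2: A - (-2)I = [[-3, 2, -6], [12, -5, 18], [6, -1, 6]]. v must be orthogonal to every row; (row 1) × (row 2) = [6, -18, -9], so take v_2 = [2, -6, -3]^T.
λ = -1: A - (-1)I = [[-4, 2, -6], [12, -6, 18], [6, -1, 5]]. v must be orthogonal to every row; (row 1) × (row 3) = [4, -16, -8], so take v_3 = [1, -4, -2]^T.
V = [v_1 v_2 v_3] = [[1, 2, 1], [-3, -6, -4], [-1, -3, -2]] has det V = -1, so V^{-1} = adj(V)/det V = [[0, -1, 2], [2, 1, -1], [-3, -1, 0]].
Modal coordinates z(0) = V^{-1} x(0): 0·(-3) + (-1)·0 + 2·0 = 0; 2·(-3) + 1·0 + (-1)·0 = -6; (-3)·(-3) + (-1)·0 + 0·0 = 9; so z(0) = [0, -6, 9]^T.
x_2(t) = Σ_i (v_i)_2 · z_i(0) · e^{λ_i t} (row 2 of V times the modal terms).
x_2(2.0) = (-3)·0·e^{-5·2.0} + (-6)·(-6)·e^{-2·2.0} + (-4)·9·e^{-1·2.0} = 0·0.000045 + 36·0.018316 + (-36)·0.135335 = -4.2127.

-4.2127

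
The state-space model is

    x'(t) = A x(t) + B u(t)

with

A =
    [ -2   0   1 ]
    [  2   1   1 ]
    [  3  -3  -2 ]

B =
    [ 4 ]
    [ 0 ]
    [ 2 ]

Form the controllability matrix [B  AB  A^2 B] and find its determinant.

AB = [[-6], [10], [8]]
A^2B = [[20], [6], [-64]]
Controllability matrix C = [B  AB  A^2B] = [[4, -6, 20], [0, 10, 6], [2, 8, -64]]
Expanding along the first row, det(C) = 4·(10·(-64) - 6·8) - (-6)·(0·(-64) - 6·2) + 20·(0·8 - 10·2) = 4·(-688) - (-6)·(-12) + 20·(-20) = -3224
Since det(C) ≠ 0, rank(C) = 3 and the system is completely controllable.

-3224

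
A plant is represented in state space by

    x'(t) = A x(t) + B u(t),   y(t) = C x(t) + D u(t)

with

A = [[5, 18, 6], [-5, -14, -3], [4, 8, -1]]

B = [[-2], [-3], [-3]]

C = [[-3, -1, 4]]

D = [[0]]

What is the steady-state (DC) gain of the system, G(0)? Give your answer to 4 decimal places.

8.7000

G(0) = C(-A)^{-1}B + D = -C A^{-1} B + D.
det A = -20, so A^{-1} = (1/-20)·adj(A) = [[-19/10, -33/10, -3/2], [17/20, 29/20, 3/4], [-4/5, -8/5, -1]]
A^{-1} B = [91/5, -83/10, 47/5]^T
C A^{-1} B = -87/10
G(0) = D - C A^{-1} B = 0 - (-87/10) = 87/10 ≈ 8.7000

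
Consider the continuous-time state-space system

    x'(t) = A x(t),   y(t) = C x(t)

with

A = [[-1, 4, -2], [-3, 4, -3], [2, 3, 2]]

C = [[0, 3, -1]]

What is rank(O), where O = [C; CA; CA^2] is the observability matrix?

3

CA = [[-11, 9, -11]]
CA^2 = [[-38, -41, -27]]
Observability matrix O = [C; CA; CA^2] = [[0, 3, -1], [-11, 9, -11], [-38, -41, -27]]
det(O) = 0·(9·(-27) - (-11)·(-41)) - 3·((-11)·(-27) - (-11)·(-38)) + (-1)·((-11)·(-41) - 9·(-38)) = 0·(-694) - 3·(-121) + (-1)·793 = -430 ≠ 0, so rank(O) = 3.
rank(O) = 3 = n, so the pair (A, C) is completely observable.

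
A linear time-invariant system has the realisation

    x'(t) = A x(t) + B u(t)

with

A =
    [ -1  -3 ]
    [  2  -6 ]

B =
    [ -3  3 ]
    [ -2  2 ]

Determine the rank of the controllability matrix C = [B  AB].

1

AB = [[9, -9], [6, -6]]
Controllability matrix C = [B  AB] = [[-3, 3, 9, -9], [-2, 2, 6, -6]]
Every column of C is a scalar multiple of column 1 = [-3, -2] (multipliers 1, -1, -3, 3), so the columns span a one-dimensional space.
C ≠ 0, hence rank(C) = 1.
rank(C) = 1 < n = 2, so the pair (A, B) is not completely controllable.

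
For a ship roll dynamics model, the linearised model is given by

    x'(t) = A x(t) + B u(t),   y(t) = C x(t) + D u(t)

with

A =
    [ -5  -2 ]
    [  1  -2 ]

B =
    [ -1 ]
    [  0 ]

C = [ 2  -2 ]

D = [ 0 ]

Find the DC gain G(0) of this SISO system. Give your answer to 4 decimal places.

-0.1667

G(0) = C(-A)^{-1}B + D = -C A^{-1} B + D.
det A = 12, so A^{-1} = (1/12)·adj(A) = [[-1/6, 1/6], [-1/12, -5/12]]
A^{-1} B = [1/6, 1/12]^T
C A^{-1} B = 1/6
G(0) = D - C A^{-1} B = 0 - (1/6) = -1/6 ≈ -0.1667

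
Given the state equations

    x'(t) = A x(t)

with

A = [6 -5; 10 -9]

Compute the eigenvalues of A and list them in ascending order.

-4, 1

det(sI - A) = s^2 - (tr A)s + det A, with tr A = 6 + (-9) = -3 and det A = 6·(-9) - (-5)·10 = -54 - (-50) = -4.
So p(s) = det(sI - A) = s^2 + 3s - 4.
Factor s^2 + 3s - 4: two numbers with sum -3 and product -4 are 1 and -4, so s^2 + 3s - 4 = (s - 1)(s + 4).
Hence p(s) = (s - 1) (s + 4), with roots -4, 1.
At least one eigenvalue has non-negative real part, so the system is not asymptotically stable.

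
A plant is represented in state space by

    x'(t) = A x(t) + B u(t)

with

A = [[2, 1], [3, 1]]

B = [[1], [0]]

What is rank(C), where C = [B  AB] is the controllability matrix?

2

AB = [[2], [3]]
Controllability matrix C = [B  AB] = [[1, 2], [0, 3]]
det(C) = 1·3 - 2·0 = 3 - 0 = 3 ≠ 0, so rank(C) = 2.
rank(C) = 2 = n, so the pair (A, B) is completely controllable.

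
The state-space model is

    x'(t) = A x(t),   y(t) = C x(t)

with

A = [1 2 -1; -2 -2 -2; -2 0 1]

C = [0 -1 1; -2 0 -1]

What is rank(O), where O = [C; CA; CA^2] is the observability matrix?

CA = [[0, 2, 3], [0, -4, 1]]
CA^2 = [[-10, -4, -1], [6, 8, 9]]
Observability matrix O = [C; CA; CA^2] = [[0, -1, 1], [-2, 0, -1], [0, 2, 3], [0, -4, 1], [-10, -4, -1], [6, 8, 9]]
Take the 3×3 submatrix of O formed by rows 1, 2, 3: [[0, -1, 1], [-2, 0, -1], [0, 2, 3]]. Its determinant is 0·(0·3 - (-1)·2) - (-1)·((-2)·3 - (-1)·0) + 1·((-2)·2 - 0·0) = 0·2 - (-1)·(-6) + 1·(-4) = -10 ≠ 0.
So rank(O) ≥ 3; since O has 3 columns, rank(O) = 3.
rank(O) = 3 = n, so the pair (A, C) is completely observable.

3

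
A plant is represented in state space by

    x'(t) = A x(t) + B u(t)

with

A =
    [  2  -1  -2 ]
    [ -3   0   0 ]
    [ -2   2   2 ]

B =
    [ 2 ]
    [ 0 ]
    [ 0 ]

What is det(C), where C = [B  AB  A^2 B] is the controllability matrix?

AB = [[4], [-6], [-4]]
A^2B = [[22], [-12], [-28]]
Controllability matrix C = [B  AB  A^2B] = [[2, 4, 22], [0, -6, -12], [0, -4, -28]]
Expanding along the first row, det(C) = 2·((-6)·(-28) - (-12)·(-4)) - 4·(0·(-28) - (-12)·0) + 22·(0·(-4) - (-6)·0) = 2·120 - 4·0 + 22·0 = 240
Since det(C) ≠ 0, rank(C) = 3 and the system is completely controllable.

240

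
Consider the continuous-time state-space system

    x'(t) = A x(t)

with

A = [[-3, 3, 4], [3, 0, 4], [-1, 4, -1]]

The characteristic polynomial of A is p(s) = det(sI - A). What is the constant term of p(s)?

-93

Expand det(sI - A) for the 3×3 matrix.
p(s) = s^3 + 4s^2 - 18s - 93.
(Check: constant term = det(-A) = (-1)^3 det A = -93; coefficient of s^2 = -tr A = 4.)
The constant term is -93.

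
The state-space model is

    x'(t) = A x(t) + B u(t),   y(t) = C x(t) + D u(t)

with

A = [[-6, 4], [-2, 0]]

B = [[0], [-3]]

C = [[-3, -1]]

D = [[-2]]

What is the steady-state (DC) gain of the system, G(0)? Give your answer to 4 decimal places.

G(0) = C(-A)^{-1}B + D = -C A^{-1} B + D.
det A = 8, so A^{-1} = (1/8)·adj(A) = [[0, -1/2], [1/4, -3/4]]
A^{-1} B = [3/2, 9/4]^T
C A^{-1} B = -27/4
G(0) = D - C A^{-1} B = -2 - (-27/4) = 19/4 ≈ 4.7500

4.7500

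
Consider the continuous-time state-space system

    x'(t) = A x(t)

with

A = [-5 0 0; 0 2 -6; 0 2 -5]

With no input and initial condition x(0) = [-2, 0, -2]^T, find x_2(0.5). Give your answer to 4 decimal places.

2.8638

det(sI - A) = s^3 - (tr A)s^2 + (M11 + M22 + M33)s - det A, where Mii is the 2×2 principal minor of A obtained by deleting row i and column i.
tr A = (-5) + 2 + (-5) = -8; M11 = 2·(-5) - (-6)·2 = -10 - (-12) = 2; M22 = (-5)·(-5) - 0·0 = 25 - 0 = 25; M33 = (-5)·2 - 0·0 = -10 - 0 = -10; sum of minors = 17.
det A = (-5)·(2·(-5) - (-6)·2) - 0·(0·(-5) - (-6)·0) + 0·(0·2 - 2·0) = (-5)·2 - 0·0 + 0·0 = -10.
So p(s) = det(sI - A) = s^3 + 8s^2 + 17s + 10.
Rational-root test: any integer root divides 10. Testing small divisors, s = -1 works: p(-1) = -1 + 8 + (-17) + 10 = 0, so (s + 1) is a factor.
Dividing, p(s) = (s + 1)(s^2 + 7s + 10).
Factor s^2 + 7s + 10: two numbers with sum -7 and product 10 are -2 and -5, so s^2 + 7s + 10 = (s + 2)(s + 5).
Hence p(s) = (s + 1) (s + 2) (s + 5), with roots -5, -2, -1.
The eigenvalues -5, -2, -1 are distinct and real, so A is diagonalisable and x(t) = e^{At} x(0) = V diag(e^{λ_i t}) V^{-1} x(0), where the columns of V are the eigenvectors.
λ = -5: A - (-5)I = [[0, 0, 0], [0, 7, -6], [0, 2, 0]]. v must be orthogonal to every row; (row 2) × (row 3) = [12, 0, 0], so take v_1 = [1, 0, 0]^T.
λ = -2: A - (-2)I = [[-3, 0, 0], [0, 4, -6], [0, 2, -3]]. v must be orthogonal to every row; (row 1) × (row 2) = [0, -18, -12], so take v_2 = [0, -3, -2]^T.
λ = -1: A - (-1)I = [[-4, 0, 0], [0, 3, -6], [0, 2, -4]]. v must be orthogonal to every row; (row 1) × (row 2) = [0, -24, -12], so take v_3 = [0, 2, 1]^T.
V = [v_1 v_2 v_3] = [[1, 0, 0], [0, -3, 2], [0, -2, 1]] has det V = 1, so V^{-1} = adj(V)/det V = [[1, 0, 0], [0, 1, -2], [0, 2, -3]].
Modal coordinates z(0) = V^{-1} x(0): 1·(-2) + 0·0 + 0·(-2) = -2; 0·(-2) + 1·0 + (-2)·(-2) = 4; 0·(-2) + 2·0 + (-3)·(-2) = 6; so z(0) = [-2, 4, 6]^T.
x_2(t) = Σ_i (v_i)_2 · z_i(0) · e^{λ_i t} (row 2 of V times the modal terms).
x_2(0.5) = 0·(-2)·e^{-5·0.5} + (-3)·4·e^{-2·0.5} + 2·6·e^{-1·0.5} = 0·0.082085 + (-12)·0.367879 + 12·0.606531 = 2.8638.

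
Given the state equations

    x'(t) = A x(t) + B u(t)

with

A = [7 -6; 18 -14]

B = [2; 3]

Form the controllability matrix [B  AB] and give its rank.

1

AB = [[-4], [-6]]
Controllability matrix C = [B  AB] = [[2, -4], [3, -6]]
Every column of C is a scalar multiple of column 1 = [2, 3] (multipliers 1, -2), so the columns span a one-dimensional space.
C ≠ 0, hence rank(C) = 1.
rank(C) = 1 < n = 2, so the pair (A, B) is not completely controllable.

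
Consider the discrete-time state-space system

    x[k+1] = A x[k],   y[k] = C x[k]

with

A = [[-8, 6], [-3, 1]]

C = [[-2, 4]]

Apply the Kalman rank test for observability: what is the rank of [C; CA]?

1

CA = [[4, -8]]
Observability matrix O = [C; CA] = [[-2, 4], [4, -8]]
Every row of O is a scalar multiple of row 1 = [-2, 4] (multipliers 1, -2), so the rows span a one-dimensional space.
O ≠ 0, hence rank(O) = 1.
rank(O) = 1 < n = 2, so the pair (A, C) is not completely observable.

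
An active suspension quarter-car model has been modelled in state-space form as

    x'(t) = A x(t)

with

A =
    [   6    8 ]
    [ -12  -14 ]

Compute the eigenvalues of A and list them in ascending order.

det(sI - A) = s^2 - (tr A)s + det A, with tr A = 6 + (-14) = -8 and det A = 6·(-14) - 8·(-12) = -84 - (-96) = 12.
So p(s) = det(sI - A) = s^2 + 8s + 12.
Factor s^2 + 8s + 12: two numbers with sum -8 and product 12 are -2 and -6, so s^2 + 8s + 12 = (s + 2)(s + 6).
Hence p(s) = (s + 2) (s + 6), with roots -6, -2.
All eigenvalues have negative real part, so the system is asymptotically stable.

-6, -2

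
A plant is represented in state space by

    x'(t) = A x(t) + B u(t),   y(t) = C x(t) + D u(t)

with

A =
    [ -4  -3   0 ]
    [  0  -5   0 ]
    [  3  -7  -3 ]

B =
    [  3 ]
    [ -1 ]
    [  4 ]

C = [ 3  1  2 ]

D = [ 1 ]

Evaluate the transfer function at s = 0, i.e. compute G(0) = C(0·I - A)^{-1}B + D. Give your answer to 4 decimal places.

G(0) = C(-A)^{-1}B + D = -C A^{-1} B + D.
det A = -60, so A^{-1} = (1/-60)·adj(A) = [[-1/4, 3/20, 0], [0, -1/5, 0], [-1/4, 37/60, -1/3]]
A^{-1} B = [-9/10, 1/5, -27/10]^T
C A^{-1} B = -79/10
G(0) = D - C A^{-1} B = 1 - (-79/10) = 89/10 ≈ 8.9000

8.9000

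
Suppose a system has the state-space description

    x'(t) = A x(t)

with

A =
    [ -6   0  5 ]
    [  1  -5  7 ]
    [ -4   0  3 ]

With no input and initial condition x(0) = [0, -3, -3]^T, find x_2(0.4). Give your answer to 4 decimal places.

-6.0938

det(sI - A) = s^3 - (tr A)s^2 + (M11 + M22 + M33)s - det A, where Mii is the 2×2 principal minor of A obtained by deleting row i and column i.
tr A = (-6) + (-5) + 3 = -8; M11 = (-5)·3 - 7·0 = -15 - 0 = -15; M22 = (-6)·3 - 5·(-4) = -18 - (-20) = 2; M33 = (-6)·(-5) - 0·1 = 30 - 0 = 30; sum of minors = 17.
det A = (-6)·((-5)·3 - 7·0) - 0·(1·3 - 7·(-4)) + 5·(1·0 - (-5)·(-4)) = (-6)·(-15) - 0·31 + 5·(-20) = -10.
So p(s) = det(sI - A) = s^3 + 8s^2 + 17s + 10.
Rational-root test: any integer root divides 10. Testing small divisors, s = -1 works: p(-1) = -1 + 8 + (-17) + 10 = 0, so (s + 1) is a factor.
Dividing, p(s) = (s + 1)(s^2 + 7s + 10).
Factor s^2 + 7s + 10: two numbers with sum -7 and product 10 are -2 and -5, so s^2 + 7s + 10 = (s + 2)(s + 5).
Hence p(s) = (s + 1) (s + 2) (s + 5), with roots -5, -2, -1.
The eigenvalues -5, -2, -1 are distinct and real, so A is diagonalisable and x(t) = e^{At} x(0) = V diag(e^{λ_i t}) V^{-1} x(0), where the columns of V are the eigenvectors.
λ = -5: A - (-5)I = [[-1, 0, 5], [1, 0, 7], [-4, 0, 8]]. v must be orthogonal to every row; (row 1) × (row 2) = [0, 12, 0], so take v_1 = [0, 1, 0]^T.
λ = -2: A - (-2)I = [[-4, 0, 5], [1, -3, 7], [-4, 0, 5]]. v must be orthogonal to every row; (row 1) × (row 2) = [15, 33, 12], so take v_2 = [5, 11, 4]^T.
λ = -1: A - (-1)I = [[-5, 0, 5], [1, -4, 7], [-4, 0, 4]]. v must be orthogonal to every row; (row 1) × (row 2) = [20, 40, 20], so take v_3 = [1, 2, 1]^T.
V = [v_1 v_2 v_3] = [[0, 5, 1], [1, 11, 2], [0, 4, 1]] has det V = -1, so V^{-1} = adj(V)/det V = [[-3, 1, 1], [1, 0, -1], [-4, 0, 5]].
Modal coordinates z(0) = V^{-1} x(0): (-3)·0 + 1·(-3) + 1·(-3) = -6; 1·0 + 0·(-3) + (-1)·(-3) = 3; (-4)·0 + 0·(-3) + 5·(-3) = -15; so z(0) = [-6, 3, -15]^T.
x_2(t) = Σ_i (v_i)_2 · z_i(0) · e^{λ_i t} (row 2 of V times the modal terms).
x_2(0.4) = 1·(-6)·e^{-5·0.4} + 11·3·e^{-2·0.4} + 2·(-15)·e^{-1·0.4} = (-6)·0.135335 + 33·0.449329 + (-30)·0.670320 = -6.0938.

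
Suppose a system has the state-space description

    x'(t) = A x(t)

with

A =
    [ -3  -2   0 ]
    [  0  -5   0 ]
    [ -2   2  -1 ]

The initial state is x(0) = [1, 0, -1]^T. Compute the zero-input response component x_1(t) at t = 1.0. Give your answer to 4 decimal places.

det(sI - A) = s^3 - (tr A)s^2 + (M11 + M22 + M33)s - det A, where Mii is the 2×2 principal minor of A obtained by deleting row i and column i.
tr A = (-3) + (-5) + (-1) = -9; M11 = (-5)·(-1) - 0·2 = 5 - 0 = 5; M22 = (-3)·(-1) - 0·(-2) = 3 - 0 = 3; M33 = (-3)·(-5) - (-2)·0 = 15 - 0 = 15; sum of minors = 23.
det A = (-3)·((-5)·(-1) - 0·2) - (-2)·(0·(-1) - 0·(-2)) + 0·(0·2 - (-5)·(-2)) = (-3)·5 - (-2)·0 + 0·(-10) = -15.
So p(s) = det(sI - A) = s^3 + 9s^2 + 23s + 15.
Rational-root test: any integer root divides 15. Testing small divisors, s = -1 works: p(-1) = -1 + 9 + (-23) + 15 = 0, so (s + 1) is a factor.
Dividing, p(s) = (s + 1)(s^2 + 8s + 15).
Factor s^2 + 8s + 15: two numbers with sum -8 and product 15 are -3 and -5, so s^2 + 8s + 15 = (s + 3)(s + 5).
Hence p(s) = (s + 1) (s + 3) (s + 5), with roots -5, -3, -1.
The eigenvalues -5, -3, -1 are distinct and real, so A is diagonalisable and x(t) = e^{At} x(0) = V diag(e^{λ_i t}) V^{-1} x(0), where the columns of V are the eigenvectors.
λ = -5: A - (-5)I = [[2, -2, 0], [0, 0, 0], [-2, 2, 4]]. v must be orthogonal to every row; (row 1) × (row 3) = [-8, -8, 0], so take v_1 = [1, 1, 0]^T.
λ = -3: A - (-3)I = [[0, -2, 0], [0, -2, 0], [-2, 2, 2]]. v must be orthogonal to every row; (row 1) × (row 3) = [-4, 0, -4], so take v_2 = [-1, 0, -1]^T.
λ = -1: A - (-1)I = [[-2, -2, 0], [0, -4, 0], [-2, 2, 0]]. v must be orthogonal to every row; (row 1) × (row 2) = [0, 0, 8], so take v_3 = [0, 0, 1]^T.
V = [v_1 v_2 v_3] = [[1, -1, 0], [1, 0, 0], [0, -1, 1]] has det V = 1, so V^{-1} = adj(V)/det V = [[0, 1, 0], [-1, 1, 0], [-1, 1, 1]].
Modal coordinates z(0) = V^{-1} x(0): 0·1 + 1·0 + 0·(-1) = 0; (-1)·1 + 1·0 + 0·(-1) = -1; (-1)·1 + 1·0 + 1·(-1) = -2; so z(0) = [0, -1, -2]^T.
x_1(t) = Σ_i (v_i)_1 · z_i(0) · e^{λ_i t} (row 1 of V times the modal terms).
x_1(1.0) = 1·0·e^{-5·1.0} + (-1)·(-1)·e^{-3·1.0} + 0·(-2)·e^{-1·1.0} = 0·0.006738 + 1·0.049787 + 0·0.367879 = 0.0498.

0.0498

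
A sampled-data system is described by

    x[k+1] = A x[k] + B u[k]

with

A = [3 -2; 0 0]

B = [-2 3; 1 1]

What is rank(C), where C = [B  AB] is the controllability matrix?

AB = [[-8, 7], [0, 0]]
Controllability matrix C = [B  AB] = [[-2, 3, -8, 7], [1, 1, 0, 0]]
Take the 2×2 submatrix of C formed by columns 1, 2: [[-2, 3], [1, 1]]. Its determinant is (-2)·1 - 3·1 = -2 - 3 = -5 ≠ 0.
So rank(C) ≥ 2; since C has 2 rows, rank(C) = 2.
rank(C) = 2 = n, so the pair (A, B) is completely controllable.

2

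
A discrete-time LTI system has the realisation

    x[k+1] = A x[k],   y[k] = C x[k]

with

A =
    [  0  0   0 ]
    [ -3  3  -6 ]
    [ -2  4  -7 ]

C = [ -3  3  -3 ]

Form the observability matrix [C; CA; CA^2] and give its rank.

CA = [[-3, -3, 3]]
CA^2 = [[3, 3, -3]]
Observability matrix O = [C; CA; CA^2] = [[-3, 3, -3], [-3, -3, 3], [3, 3, -3]]
The columns c1, c2, c3 of O are linearly dependent: c2 + c3 = 0 (check each entry), so rank(O) ≤ 2.
The 2×2 minor from rows 1, 2, columns 1, 2 is (-3)·(-3) - 3·(-3) = 9 - (-9) = 18 ≠ 0, so rank(O) = 2.
rank(O) = 2 < n = 3, so the pair (A, C) is not completely observable.

2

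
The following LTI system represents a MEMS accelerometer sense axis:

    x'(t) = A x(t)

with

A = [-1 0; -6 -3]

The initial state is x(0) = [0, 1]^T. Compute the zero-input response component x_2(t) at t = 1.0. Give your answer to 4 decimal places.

0.0498

det(sI - A) = s^2 - (tr A)s + det A, with tr A = (-1) + (-3) = -4 and det A = (-1)·(-3) - 0·(-6) = 3 - 0 = 3.
So p(s) = det(sI - A) = s^2 + 4s + 3.
Factor s^2 + 4s + 3: two numbers with sum -4 and product 3 are -1 and -3, so s^2 + 4s + 3 = (s + 1)(s + 3).
Hence p(s) = (s + 1) (s + 3), with roots -3, -1.
The eigenvalues -3, -1 are distinct and real, so A is diagonalisable and x(t) = e^{At} x(0) = V diag(e^{λ_i t}) V^{-1} x(0), where the columns of V are the eigenvectors.
λ = -3: A - (-3)I = [[2, 0], [-6, 0]]. Row 1 gives 2·v1 + 0·v2 = 0, so take v_1 = [0, 1]^T.
λ = -1: A - (-1)I = [[0, 0], [-6, -2]]. Row 2 gives (-6)·v1 + (-2)·v2 = 0, so take v_2 = [1, -3]^T.
V = [v_1 v_2] = [[0, 1], [1, -3]] has det V = -1, so V^{-1} = adj(V)/det V = [[3, 1], [1, 0]].
Modal coordinates z(0) = V^{-1} x(0): 3·0 + 1·1 = 1; 1·0 + 0·1 = 0; so z(0) = [1, 0]^T.
x_2(t) = Σ_i (v_i)_2 · z_i(0) · e^{λ_i t} (row 2 of V times the modal terms).
x_2(1.0) = 1·1·e^{-3·1.0} + (-3)·0·e^{-1·1.0} = 1·0.049787 + 0·0.367879 = 0.0498.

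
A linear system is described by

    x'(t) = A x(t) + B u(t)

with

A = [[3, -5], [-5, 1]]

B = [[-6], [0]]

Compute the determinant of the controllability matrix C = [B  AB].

AB = [[-18], [30]]
Controllability matrix C = [B  AB] = [[-6, -18], [0, 30]]
det(C) = (-6)·30 - (-18)·0 = -180 - 0 = -180
Since det(C) ≠ 0, rank(C) = 2 and the system is completely controllable.

-180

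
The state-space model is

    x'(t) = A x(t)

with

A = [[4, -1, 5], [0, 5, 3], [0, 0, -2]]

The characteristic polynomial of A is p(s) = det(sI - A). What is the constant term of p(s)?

40

Expand det(sI - A) for the 3×3 matrix.
p(s) = s^3 - 7s^2 + 2s + 40.
(Check: constant term = det(-A) = (-1)^3 det A = 40; coefficient of s^2 = -tr A = -7.)
The constant term is 40.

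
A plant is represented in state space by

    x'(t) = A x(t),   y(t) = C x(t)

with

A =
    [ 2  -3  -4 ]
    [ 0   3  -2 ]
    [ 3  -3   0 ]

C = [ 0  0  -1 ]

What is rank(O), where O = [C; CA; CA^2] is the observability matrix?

CA = [[-3, 3, 0]]
CA^2 = [[-6, 18, 6]]
Observability matrix O = [C; CA; CA^2] = [[0, 0, -1], [-3, 3, 0], [-6, 18, 6]]
det(O) = 0·(3·6 - 0·18) - 0·((-3)·6 - 0·(-6)) + (-1)·((-3)·18 - 3·(-6)) = 0·18 - 0·(-18) + (-1)·(-36) = 36 ≠ 0, so rank(O) = 3.
rank(O) = 3 = n, so the pair (A, C) is completely observable.

3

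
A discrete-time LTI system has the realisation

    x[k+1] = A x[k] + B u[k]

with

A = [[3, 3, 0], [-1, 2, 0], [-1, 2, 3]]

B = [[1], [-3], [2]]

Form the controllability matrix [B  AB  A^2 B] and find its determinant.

-300

AB = [[-6], [-7], [-1]]
A^2B = [[-39], [-8], [-11]]
Controllability matrix C = [B  AB  A^2B] = [[1, -6, -39], [-3, -7, -8], [2, -1, -11]]
Expanding along the first row, det(C) = 1·((-7)·(-11) - (-8)·(-1)) - (-6)·((-3)·(-11) - (-8)·2) + (-39)·((-3)·(-1) - (-7)·2) = 1·69 - (-6)·49 + (-39)·17 = -300
Since det(C) ≠ 0, rank(C) = 3 and the system is completely controllable.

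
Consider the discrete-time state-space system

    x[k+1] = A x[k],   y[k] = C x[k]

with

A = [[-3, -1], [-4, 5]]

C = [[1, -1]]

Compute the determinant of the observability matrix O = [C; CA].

CA = [[1, -6]]
Observability matrix O = [C; CA] = [[1, -1], [1, -6]]
det(O) = 1·(-6) - (-1)·1 = -6 - (-1) = -5
Since det(O) ≠ 0, rank(O) = 2 and the system is completely observable.

-5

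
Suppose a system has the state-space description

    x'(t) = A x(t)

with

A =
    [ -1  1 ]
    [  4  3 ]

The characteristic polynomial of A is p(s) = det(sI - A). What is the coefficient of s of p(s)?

-2

For a 2×2 matrix, det(sI - A) = s^2 - (tr A)s + det A.
tr A = 2, det A = -7.
So p(s) = s^2 - 2s - 7.
The coefficient of s is -2.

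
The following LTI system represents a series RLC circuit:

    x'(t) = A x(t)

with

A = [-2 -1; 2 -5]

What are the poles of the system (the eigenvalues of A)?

-4, -3

det(sI - A) = s^2 - (tr A)s + det A, with tr A = (-2) + (-5) = -7 and det A = (-2)·(-5) - (-1)·2 = 10 - (-2) = 12.
So p(s) = det(sI - A) = s^2 + 7s + 12.
Factor s^2 + 7s + 12: two numbers with sum -7 and product 12 are -3 and -4, so s^2 + 7s + 12 = (s + 3)(s + 4).
Hence p(s) = (s + 3) (s + 4), with roots -4, -3.
All eigenvalues have negative real part, so the system is asymptotically stable.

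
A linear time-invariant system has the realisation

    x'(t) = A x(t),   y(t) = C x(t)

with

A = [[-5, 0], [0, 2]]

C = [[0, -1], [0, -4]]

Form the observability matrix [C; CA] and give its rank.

1

CA = [[0, -2], [0, -8]]
Observability matrix O = [C; CA] = [[0, -1], [0, -4], [0, -2], [0, -8]]
Every row of O is a scalar multiple of row 1 = [0, -1] (multipliers 1, 4, 2, 8), so the rows span a one-dimensional space.
O ≠ 0, hence rank(O) = 1.
rank(O) = 1 < n = 2, so the pair (A, C) is not completely observable.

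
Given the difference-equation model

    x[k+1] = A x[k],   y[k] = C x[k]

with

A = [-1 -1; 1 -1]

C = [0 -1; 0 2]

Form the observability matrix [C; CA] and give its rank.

CA = [[-1, 1], [2, -2]]
Observability matrix O = [C; CA] = [[0, -1], [0, 2], [-1, 1], [2, -2]]
Take the 2×2 submatrix of O formed by rows 1, 3: [[0, -1], [-1, 1]]. Its determinant is 0·1 - (-1)·(-1) = 0 - 1 = -1 ≠ 0.
So rank(O) ≥ 2; since O has 2 columns, rank(O) = 2.
rank(O) = 2 = n, so the pair (A, C) is completely observable.

2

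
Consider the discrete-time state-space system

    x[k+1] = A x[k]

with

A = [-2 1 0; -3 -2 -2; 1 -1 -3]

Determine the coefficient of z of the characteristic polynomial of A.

17

Expand det(zI - A) for the 3×3 matrix.
p(z) = z^3 + 7z^2 + 17z + 19.
(Check: constant term = det(-A) = (-1)^3 det A = 19; coefficient of z^2 = -tr A = 7.)
The coefficient of z is 17.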